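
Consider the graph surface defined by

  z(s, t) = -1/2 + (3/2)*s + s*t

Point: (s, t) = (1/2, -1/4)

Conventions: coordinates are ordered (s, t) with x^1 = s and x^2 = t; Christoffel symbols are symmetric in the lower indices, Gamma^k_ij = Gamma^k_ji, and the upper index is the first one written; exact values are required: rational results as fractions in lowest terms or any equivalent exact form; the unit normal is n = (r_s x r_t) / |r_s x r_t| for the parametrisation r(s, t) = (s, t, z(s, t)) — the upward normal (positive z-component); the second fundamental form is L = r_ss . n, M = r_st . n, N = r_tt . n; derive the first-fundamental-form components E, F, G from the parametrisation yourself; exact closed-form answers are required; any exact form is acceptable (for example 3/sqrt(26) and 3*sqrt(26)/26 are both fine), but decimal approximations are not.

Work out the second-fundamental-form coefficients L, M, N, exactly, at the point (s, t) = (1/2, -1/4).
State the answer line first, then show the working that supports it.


Answer: L = 0, M = 4*sqrt(5)/15, N = 0

z_s = 5/4, z_t = 1/2, z_ss = 0, z_st = 1, z_tt = 0
E = 41/16, F = 5/8, G = 5/4; answer radicand W^2 = 45/16
unnormalised second-form numerators: l = 0, m = 1, n = 0; L = l/sqrt(45/16), and similarly M = m/sqrt(W^2), N = n/sqrt(W^2)


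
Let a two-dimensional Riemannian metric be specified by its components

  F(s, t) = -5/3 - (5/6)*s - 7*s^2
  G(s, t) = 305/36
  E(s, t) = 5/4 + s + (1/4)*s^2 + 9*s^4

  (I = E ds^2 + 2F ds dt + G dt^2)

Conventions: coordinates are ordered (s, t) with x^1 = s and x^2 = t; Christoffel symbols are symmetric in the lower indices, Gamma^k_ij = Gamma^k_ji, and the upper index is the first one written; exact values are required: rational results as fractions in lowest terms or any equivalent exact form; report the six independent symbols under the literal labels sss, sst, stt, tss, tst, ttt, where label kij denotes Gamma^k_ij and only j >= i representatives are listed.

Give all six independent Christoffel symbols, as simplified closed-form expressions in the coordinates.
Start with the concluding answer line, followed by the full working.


Answer: Gamma_sss = (7848*s^3 - 2520*s^2 - 3155*s + 410)/(3924*s^4 - 1680*s^3 - 3155*s^2 + 820*s + 1125), Gamma_sst = 0, Gamma_stt = 0, Gamma_tss = (1080*s^4 + 4068*s^3 - 1512*s^2 - 2520*s - 30)/(3924*s^4 - 1680*s^3 - 3155*s^2 + 820*s + 1125), Gamma_tst = 0, Gamma_ttt = 0

E = 5/4 + s + (1/4)*s^2 + 9*s^4; F = -5/3 - (5/6)*s - 7*s^2; G = 305/36
Gamma^k_ij = (1/2) g^{kl} (d_i g_jl + d_j g_il - d_l g_ij), with g^inv = (1/(EG-F^2)) [[G, -F], [-F, E]]
first partials: E_s = 1 + (1/2)*s + 36*s^3, E_t = 0, F_s = -5/6 - 14*s, F_t = 0, G_s = 0, G_t = 0
D = EG - F^2 = 125/16 + (205/36)*s - (3155/144)*s^2 - (35/3)*s^3 + (109/4)*s^4
expanded: Gamma^s_ss = (G E_s - 2F F_s + F E_t)/(2D), Gamma^s_st = (G E_t - F G_s)/(2D), Gamma^s_tt = (2G F_t - G G_s - F G_t)/(2D), Gamma^t_ss = (2E F_s - E E_t - F E_s)/(2D), Gamma^t_st = (E G_s - F E_t)/(2D), Gamma^t_tt = (E G_t - 2F F_t + F G_s)/(2D); substitute and cancel common factors


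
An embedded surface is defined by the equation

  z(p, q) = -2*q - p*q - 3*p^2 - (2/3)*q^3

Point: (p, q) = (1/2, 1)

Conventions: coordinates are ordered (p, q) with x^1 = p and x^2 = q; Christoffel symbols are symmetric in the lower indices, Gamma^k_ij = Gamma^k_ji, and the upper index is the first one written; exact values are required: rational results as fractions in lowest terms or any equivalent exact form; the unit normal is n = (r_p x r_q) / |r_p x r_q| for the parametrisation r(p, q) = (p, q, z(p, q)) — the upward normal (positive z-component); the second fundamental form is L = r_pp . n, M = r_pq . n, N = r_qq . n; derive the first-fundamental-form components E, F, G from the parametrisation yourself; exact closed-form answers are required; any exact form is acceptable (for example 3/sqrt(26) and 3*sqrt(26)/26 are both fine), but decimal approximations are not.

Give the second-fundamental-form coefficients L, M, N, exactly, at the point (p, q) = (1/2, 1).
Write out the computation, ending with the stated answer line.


z_p = -4, z_q = -9/2, z_pp = -6, z_pq = -1, z_qq = -4
E = 17, F = 18, G = 85/4; answer radicand W^2 = 149/4
unnormalised second-form numerators: l = -6, m = -1, n = -4; L = l/sqrt(149/4), and similarly M = m/sqrt(W^2), N = n/sqrt(W^2)

Answer: L = -12*sqrt(149)/149, M = -2*sqrt(149)/149, N = -8*sqrt(149)/149


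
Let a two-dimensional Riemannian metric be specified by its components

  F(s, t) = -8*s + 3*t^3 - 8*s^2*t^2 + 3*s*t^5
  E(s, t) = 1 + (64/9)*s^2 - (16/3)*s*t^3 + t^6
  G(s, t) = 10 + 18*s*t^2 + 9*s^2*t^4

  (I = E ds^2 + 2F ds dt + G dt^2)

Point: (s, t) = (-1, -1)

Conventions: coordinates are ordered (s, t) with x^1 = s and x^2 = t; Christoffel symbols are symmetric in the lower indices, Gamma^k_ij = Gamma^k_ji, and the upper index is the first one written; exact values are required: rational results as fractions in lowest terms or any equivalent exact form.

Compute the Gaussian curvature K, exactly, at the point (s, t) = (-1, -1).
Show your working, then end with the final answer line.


E = 34/9, F = 0, G = 1, EG - F^2 = 34/9 at the point
E_s = -80/9, E_t = 10, F_s = 5, F_t = 10, G_s = 0, G_t = 0
E_tt = -2, F_st = -17, G_ss = 18
Using the Brioschi determinant formula for K from the metric derivatives:
M1 = [[-E_tt/2 + F_st - G_ss/2, E_s/2, F_s - E_t/2], [F_t - G_s/2, E, F], [G_t/2, F, G]] = [[-25, -40/9, 0], [10, 34/9, 0], [0, 0, 1]]; det M1 = -50
M2 = [[0, E_t/2, G_s/2], [E_t/2, E, F], [G_s/2, F, G]] = [[0, 5, 0], [5, 34/9, 0], [0, 0, 1]]; det M2 = -25
det M1 - det M2 = -25; K = -25 / (34/9)^2 = -2025/1156

Answer: K = -2025/1156


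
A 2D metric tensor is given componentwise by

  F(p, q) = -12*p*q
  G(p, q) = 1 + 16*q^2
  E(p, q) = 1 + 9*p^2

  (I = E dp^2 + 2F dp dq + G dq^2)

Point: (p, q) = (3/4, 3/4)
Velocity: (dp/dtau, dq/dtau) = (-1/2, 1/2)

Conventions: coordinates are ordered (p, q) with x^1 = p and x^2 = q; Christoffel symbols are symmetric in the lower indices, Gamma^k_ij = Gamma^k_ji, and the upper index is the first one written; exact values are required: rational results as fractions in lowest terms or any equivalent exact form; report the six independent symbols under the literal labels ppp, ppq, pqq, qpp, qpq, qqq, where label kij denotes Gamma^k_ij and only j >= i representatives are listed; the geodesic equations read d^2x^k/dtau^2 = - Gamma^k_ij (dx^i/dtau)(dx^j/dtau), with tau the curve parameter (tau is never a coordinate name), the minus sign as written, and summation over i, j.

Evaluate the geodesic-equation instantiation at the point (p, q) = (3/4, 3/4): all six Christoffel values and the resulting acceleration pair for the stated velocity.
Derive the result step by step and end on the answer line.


E = 97/16, F = -27/4, G = 10 at the point
E_p = 27/2, E_q = 0, F_p = -9, F_q = -9, G_p = 0, G_q = 24
EG - F^2 = 241/16;  g^inv = (16/241) * [[10, 27/4], [27/4, 97/16]]
first-kind symbols [ij,l] = (1/2)(d_i g_jl + d_j g_il - d_l g_ij): [pp,p] = E_p/2 = 27/4, [pp,q] = F_p - E_q/2 = -9, [pq,p] = E_q/2 = 0, [pq,q] = G_p/2 = 0, [qq,p] = F_q - G_p/2 = -9, [qq,q] = G_q/2 = 12
Gamma^p_ij = (G*[ij,p] - F*[ij,q])/(EG - F^2), Gamma^q_ij = (E*[ij,q] - F*[ij,p])/(EG - F^2)
Gamma_ppp = 108/241, Gamma_ppq = 0, Gamma_pqq = -144/241, Gamma_qpp = -144/241, Gamma_qpq = 0, Gamma_qqq = 192/241
d^2p/dtau^2 = -(Gamma_ppp*(-1/2)^2 + 2*Gamma_ppq*(-1/2)*(1/2) + Gamma_pqq*(1/2)^2) = 9/241
d^2q/dtau^2 = -(Gamma_qpp*(-1/2)^2 + 2*Gamma_qpq*(-1/2)*(1/2) + Gamma_qqq*(1/2)^2) = -12/241

Answer: Gamma_ppp = 108/241, Gamma_ppq = 0, Gamma_pqq = -144/241, Gamma_qpp = -144/241, Gamma_qpq = 0, Gamma_qqq = 192/241; accelerations (d^2p/dtau^2, d^2q/dtau^2) = (9/241, -12/241)


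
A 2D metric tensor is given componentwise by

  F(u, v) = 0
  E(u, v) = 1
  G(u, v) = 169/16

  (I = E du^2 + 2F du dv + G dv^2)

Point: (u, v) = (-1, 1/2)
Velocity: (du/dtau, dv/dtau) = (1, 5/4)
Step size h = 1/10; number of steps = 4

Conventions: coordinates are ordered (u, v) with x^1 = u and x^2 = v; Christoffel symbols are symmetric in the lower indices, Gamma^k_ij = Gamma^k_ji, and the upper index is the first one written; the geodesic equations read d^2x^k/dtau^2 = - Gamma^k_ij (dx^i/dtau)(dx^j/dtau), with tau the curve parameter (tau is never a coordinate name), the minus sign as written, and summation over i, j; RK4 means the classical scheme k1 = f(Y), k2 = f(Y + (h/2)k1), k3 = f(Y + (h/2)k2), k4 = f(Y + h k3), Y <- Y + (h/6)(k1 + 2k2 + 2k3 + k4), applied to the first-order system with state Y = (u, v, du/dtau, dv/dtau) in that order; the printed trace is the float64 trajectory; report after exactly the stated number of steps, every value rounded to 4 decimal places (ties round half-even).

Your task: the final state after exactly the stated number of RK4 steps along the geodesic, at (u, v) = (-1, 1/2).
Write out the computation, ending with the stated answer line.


f(Y) = (du/dtau, dv/dtau, -Gamma^u_ij Y'^i Y'^j, -Gamma^v_ij Y'^i Y'^j) with the Gammas evaluated at the stage position; h = 0.100000; intermediate values shown to 6 dp
step 0: u = -1.0000, v = 0.5000, du/dtau = 1.0000, dv/dtau = 1.2500
step 1:
  k1: at (u, v) = (-1.000000, 0.500000), (du/dtau, dv/dtau) = (1.000000, 1.250000); Gamma_uuu = 0.000000, Gamma_uuv = 0.000000, Gamma_uvv = 0.000000, Gamma_vuu = 0.000000, Gamma_vuv = 0.000000, Gamma_vvv = 0.000000; k1 = (1.000000, 1.250000, 0.000000, 0.000000)
  k2: at (u, v) = (-0.950000, 0.562500), (du/dtau, dv/dtau) = (1.000000, 1.250000); Gamma_uuu = 0.000000, Gamma_uuv = 0.000000, Gamma_uvv = 0.000000, Gamma_vuu = 0.000000, Gamma_vuv = 0.000000, Gamma_vvv = 0.000000; k2 = (1.000000, 1.250000, 0.000000, 0.000000)
  k3: at (u, v) = (-0.950000, 0.562500), (du/dtau, dv/dtau) = (1.000000, 1.250000); Gamma_uuu = 0.000000, Gamma_uuv = 0.000000, Gamma_uvv = 0.000000, Gamma_vuu = 0.000000, Gamma_vuv = 0.000000, Gamma_vvv = 0.000000; k3 = (1.000000, 1.250000, 0.000000, 0.000000)
  k4: at (u, v) = (-0.900000, 0.625000), (du/dtau, dv/dtau) = (1.000000, 1.250000); Gamma_uuu = 0.000000, Gamma_uuv = 0.000000, Gamma_uvv = 0.000000, Gamma_vuu = 0.000000, Gamma_vuv = 0.000000, Gamma_vvv = 0.000000; k4 = (1.000000, 1.250000, 0.000000, 0.000000)
  Y <- Y + (h/6)(k1 + 2k2 + 2k3 + k4): u = -0.9000, v = 0.6250, du/dtau = 1.0000, dv/dtau = 1.2500
step 2:
  k1: at (u, v) = (-0.900000, 0.625000), (du/dtau, dv/dtau) = (1.000000, 1.250000); Gamma_uuu = 0.000000, Gamma_uuv = 0.000000, Gamma_uvv = 0.000000, Gamma_vuu = 0.000000, Gamma_vuv = 0.000000, Gamma_vvv = 0.000000; k1 = (1.000000, 1.250000, 0.000000, 0.000000)
  k2: at (u, v) = (-0.850000, 0.687500), (du/dtau, dv/dtau) = (1.000000, 1.250000); Gamma_uuu = 0.000000, Gamma_uuv = 0.000000, Gamma_uvv = 0.000000, Gamma_vuu = 0.000000, Gamma_vuv = 0.000000, Gamma_vvv = 0.000000; k2 = (1.000000, 1.250000, 0.000000, 0.000000)
  k3: at (u, v) = (-0.850000, 0.687500), (du/dtau, dv/dtau) = (1.000000, 1.250000); Gamma_uuu = 0.000000, Gamma_uuv = 0.000000, Gamma_uvv = 0.000000, Gamma_vuu = 0.000000, Gamma_vuv = 0.000000, Gamma_vvv = 0.000000; k3 = (1.000000, 1.250000, 0.000000, 0.000000)
  k4: at (u, v) = (-0.800000, 0.750000), (du/dtau, dv/dtau) = (1.000000, 1.250000); Gamma_uuu = 0.000000, Gamma_uuv = 0.000000, Gamma_uvv = 0.000000, Gamma_vuu = 0.000000, Gamma_vuv = 0.000000, Gamma_vvv = 0.000000; k4 = (1.000000, 1.250000, 0.000000, 0.000000)
  Y <- Y + (h/6)(k1 + 2k2 + 2k3 + k4): u = -0.8000, v = 0.7500, du/dtau = 1.0000, dv/dtau = 1.2500
step 3:
  k1: at (u, v) = (-0.800000, 0.750000), (du/dtau, dv/dtau) = (1.000000, 1.250000); Gamma_uuu = 0.000000, Gamma_uuv = 0.000000, Gamma_uvv = 0.000000, Gamma_vuu = 0.000000, Gamma_vuv = 0.000000, Gamma_vvv = 0.000000; k1 = (1.000000, 1.250000, 0.000000, 0.000000)
  k2: at (u, v) = (-0.750000, 0.812500), (du/dtau, dv/dtau) = (1.000000, 1.250000); Gamma_uuu = 0.000000, Gamma_uuv = 0.000000, Gamma_uvv = 0.000000, Gamma_vuu = 0.000000, Gamma_vuv = 0.000000, Gamma_vvv = 0.000000; k2 = (1.000000, 1.250000, 0.000000, 0.000000)
  k3: at (u, v) = (-0.750000, 0.812500), (du/dtau, dv/dtau) = (1.000000, 1.250000); Gamma_uuu = 0.000000, Gamma_uuv = 0.000000, Gamma_uvv = 0.000000, Gamma_vuu = 0.000000, Gamma_vuv = 0.000000, Gamma_vvv = 0.000000; k3 = (1.000000, 1.250000, 0.000000, 0.000000)
  k4: at (u, v) = (-0.700000, 0.875000), (du/dtau, dv/dtau) = (1.000000, 1.250000); Gamma_uuu = 0.000000, Gamma_uuv = 0.000000, Gamma_uvv = 0.000000, Gamma_vuu = 0.000000, Gamma_vuv = 0.000000, Gamma_vvv = 0.000000; k4 = (1.000000, 1.250000, 0.000000, 0.000000)
  Y <- Y + (h/6)(k1 + 2k2 + 2k3 + k4): u = -0.7000, v = 0.8750, du/dtau = 1.0000, dv/dtau = 1.2500
step 4:
  k1: at (u, v) = (-0.700000, 0.875000), (du/dtau, dv/dtau) = (1.000000, 1.250000); Gamma_uuu = 0.000000, Gamma_uuv = 0.000000, Gamma_uvv = 0.000000, Gamma_vuu = 0.000000, Gamma_vuv = 0.000000, Gamma_vvv = 0.000000; k1 = (1.000000, 1.250000, 0.000000, 0.000000)
  k2: at (u, v) = (-0.650000, 0.937500), (du/dtau, dv/dtau) = (1.000000, 1.250000); Gamma_uuu = 0.000000, Gamma_uuv = 0.000000, Gamma_uvv = 0.000000, Gamma_vuu = 0.000000, Gamma_vuv = 0.000000, Gamma_vvv = 0.000000; k2 = (1.000000, 1.250000, 0.000000, 0.000000)
  k3: at (u, v) = (-0.650000, 0.937500), (du/dtau, dv/dtau) = (1.000000, 1.250000); Gamma_uuu = 0.000000, Gamma_uuv = 0.000000, Gamma_uvv = 0.000000, Gamma_vuu = 0.000000, Gamma_vuv = 0.000000, Gamma_vvv = 0.000000; k3 = (1.000000, 1.250000, 0.000000, 0.000000)
  k4: at (u, v) = (-0.600000, 1.000000), (du/dtau, dv/dtau) = (1.000000, 1.250000); Gamma_uuu = 0.000000, Gamma_uuv = 0.000000, Gamma_uvv = 0.000000, Gamma_vuu = 0.000000, Gamma_vuv = 0.000000, Gamma_vvv = 0.000000; k4 = (1.000000, 1.250000, 0.000000, 0.000000)
  Y <- Y + (h/6)(k1 + 2k2 + 2k3 + k4): u = -0.6000, v = 1.0000, du/dtau = 1.0000, dv/dtau = 1.2500

Answer: u = -0.6000, v = 1.0000, du/dtau = 1.0000, dv/dtau = 1.2500


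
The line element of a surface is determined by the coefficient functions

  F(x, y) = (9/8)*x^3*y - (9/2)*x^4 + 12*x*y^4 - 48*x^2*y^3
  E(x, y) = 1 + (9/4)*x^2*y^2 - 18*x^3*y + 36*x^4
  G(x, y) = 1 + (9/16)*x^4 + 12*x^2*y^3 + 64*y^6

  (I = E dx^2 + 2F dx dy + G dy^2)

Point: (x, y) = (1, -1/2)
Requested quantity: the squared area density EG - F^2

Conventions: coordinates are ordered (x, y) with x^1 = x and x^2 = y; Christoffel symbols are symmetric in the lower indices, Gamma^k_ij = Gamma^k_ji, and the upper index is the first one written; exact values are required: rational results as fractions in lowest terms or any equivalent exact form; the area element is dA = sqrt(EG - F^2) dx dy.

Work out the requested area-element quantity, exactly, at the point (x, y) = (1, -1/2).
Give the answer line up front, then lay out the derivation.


Answer: EG - F^2 = 373/8

E = 745/16, F = 27/16, G = 17/16; EG - F^2 = 373/8


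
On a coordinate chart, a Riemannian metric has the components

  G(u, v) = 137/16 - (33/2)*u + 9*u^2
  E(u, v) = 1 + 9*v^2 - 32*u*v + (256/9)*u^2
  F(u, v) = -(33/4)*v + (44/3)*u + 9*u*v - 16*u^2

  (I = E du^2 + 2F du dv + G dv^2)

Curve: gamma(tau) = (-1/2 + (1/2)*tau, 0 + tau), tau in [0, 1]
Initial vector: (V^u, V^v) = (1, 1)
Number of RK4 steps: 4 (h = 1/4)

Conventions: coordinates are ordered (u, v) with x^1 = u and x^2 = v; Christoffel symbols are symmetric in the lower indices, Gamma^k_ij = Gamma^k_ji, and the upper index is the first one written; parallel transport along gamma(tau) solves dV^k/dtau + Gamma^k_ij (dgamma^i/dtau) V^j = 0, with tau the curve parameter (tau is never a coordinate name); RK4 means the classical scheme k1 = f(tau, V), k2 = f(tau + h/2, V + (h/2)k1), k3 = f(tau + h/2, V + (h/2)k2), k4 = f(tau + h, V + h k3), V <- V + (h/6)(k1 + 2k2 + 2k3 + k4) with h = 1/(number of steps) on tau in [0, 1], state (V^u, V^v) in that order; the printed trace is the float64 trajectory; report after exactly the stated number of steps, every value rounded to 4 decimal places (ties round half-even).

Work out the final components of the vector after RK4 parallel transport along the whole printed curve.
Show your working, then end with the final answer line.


gamma'(tau) = (1/2, 1); f(tau, V)^k = -Gamma^k_ij(gamma(tau)) gamma'^i(tau) V^j; h = 1/4; intermediate values shown to 6 dp
curve data and Christoffel symbols at the stage parameters:
  tau = 0.000000: gamma = (-0.500000, 0.000000), gamma' = (0.500000, 1.000000); Gamma_uuu = -0.543380, Gamma_uuv = 0.305651, Gamma_uvv = 0.000000, Gamma_vuu = 0.866012, Gamma_vuv = -0.487132, Gamma_vvv = 0.000000
  tau = 0.125000: gamma = (-0.437500, 0.125000), gamma' = (0.500000, 1.000000); Gamma_uuu = -0.581523, Gamma_uuv = 0.327107, Gamma_uvv = 0.000000, Gamma_vuu = 0.872285, Gamma_vuv = -0.490660, Gamma_vvv = 0.000000
  tau = 0.250000: gamma = (-0.375000, 0.250000), gamma' = (0.500000, 1.000000); Gamma_uuu = -0.622046, Gamma_uuv = 0.349901, Gamma_uvv = 0.000000, Gamma_vuu = 0.876519, Gamma_vuv = -0.493042, Gamma_vvv = 0.000000
  tau = 0.375000: gamma = (-0.312500, 0.375000), gamma' = (0.500000, 1.000000); Gamma_uuu = -0.664948, Gamma_uuv = 0.374033, Gamma_uvv = 0.000000, Gamma_vuu = 0.878327, Gamma_vuv = -0.494059, Gamma_vvv = 0.000000
  tau = 0.500000: gamma = (-0.250000, 0.500000), gamma' = (0.500000, 1.000000); Gamma_uuu = -0.710183, Gamma_uuv = 0.399478, Gamma_uvv = 0.000000, Gamma_vuu = 0.877285, Gamma_vuv = -0.493473, Gamma_vvv = 0.000000
  tau = 0.625000: gamma = (-0.187500, 0.625000), gamma' = (0.500000, 1.000000); Gamma_uuu = -0.757640, Gamma_uuv = 0.426173, Gamma_uvv = 0.000000, Gamma_vuu = 0.872933, Gamma_vuv = -0.491025, Gamma_vvv = 0.000000
  tau = 0.750000: gamma = (-0.125000, 0.750000), gamma' = (0.500000, 1.000000); Gamma_uuu = -0.807134, Gamma_uuv = 0.454013, Gamma_uvv = 0.000000, Gamma_vuu = 0.864787, Gamma_vuv = -0.486443, Gamma_vvv = 0.000000
  tau = 0.875000: gamma = (-0.062500, 0.875000), gamma' = (0.500000, 1.000000); Gamma_uuu = -0.858391, Gamma_uuv = 0.482845, Gamma_uvv = 0.000000, Gamma_vuu = 0.852346, Gamma_vuv = -0.479445, Gamma_vvv = 0.000000
  tau = 1.000000: gamma = (0.000000, 1.000000), gamma' = (0.500000, 1.000000); Gamma_uuu = -0.911032, Gamma_uuv = 0.512456, Gamma_uvv = 0.000000, Gamma_vuu = 0.835113, Gamma_vuv = -0.469751, Gamma_vvv = 0.000000
step 0: V^u = 1.0000, V^v = 1.0000
step 1: k1 = (-0.186787, 0.297692), k2 = (-0.205136, 0.307704), k3 = (-0.205257, 0.307886), k4 = (-0.225299, 0.317467); V <- V + (h/6)(k1 + 2k2 + 2k3 + k4): V^u = 0.9486, V^v = 1.0769
step 2: k1 = (-0.225290, 0.317454), k2 = (-0.247079, 0.326366), k3 = (-0.247174, 0.326491), k4 = (-0.270772, 0.334483); V <- V + (h/6)(k1 + 2k2 + 2k3 + k4): V^u = 0.8868, V^v = 1.1585
step 3: k1 = (-0.270758, 0.334466), k2 = (-0.296157, 0.341225), k3 = (-0.296187, 0.341259), k4 = (-0.323353, 0.346449); V <- V + (h/6)(k1 + 2k2 + 2k3 + k4): V^u = 0.8127, V^v = 1.2437
step 4: k1 = (-0.323333, 0.346429), k2 = (-0.352153, 0.349673), k3 = (-0.352057, 0.349578), k4 = (-0.382336, 0.350474); V <- V + (h/6)(k1 + 2k2 + 2k3 + k4): V^u = 0.7246, V^v = 1.3311

Answer: V^u = 0.7246, V^v = 1.3311


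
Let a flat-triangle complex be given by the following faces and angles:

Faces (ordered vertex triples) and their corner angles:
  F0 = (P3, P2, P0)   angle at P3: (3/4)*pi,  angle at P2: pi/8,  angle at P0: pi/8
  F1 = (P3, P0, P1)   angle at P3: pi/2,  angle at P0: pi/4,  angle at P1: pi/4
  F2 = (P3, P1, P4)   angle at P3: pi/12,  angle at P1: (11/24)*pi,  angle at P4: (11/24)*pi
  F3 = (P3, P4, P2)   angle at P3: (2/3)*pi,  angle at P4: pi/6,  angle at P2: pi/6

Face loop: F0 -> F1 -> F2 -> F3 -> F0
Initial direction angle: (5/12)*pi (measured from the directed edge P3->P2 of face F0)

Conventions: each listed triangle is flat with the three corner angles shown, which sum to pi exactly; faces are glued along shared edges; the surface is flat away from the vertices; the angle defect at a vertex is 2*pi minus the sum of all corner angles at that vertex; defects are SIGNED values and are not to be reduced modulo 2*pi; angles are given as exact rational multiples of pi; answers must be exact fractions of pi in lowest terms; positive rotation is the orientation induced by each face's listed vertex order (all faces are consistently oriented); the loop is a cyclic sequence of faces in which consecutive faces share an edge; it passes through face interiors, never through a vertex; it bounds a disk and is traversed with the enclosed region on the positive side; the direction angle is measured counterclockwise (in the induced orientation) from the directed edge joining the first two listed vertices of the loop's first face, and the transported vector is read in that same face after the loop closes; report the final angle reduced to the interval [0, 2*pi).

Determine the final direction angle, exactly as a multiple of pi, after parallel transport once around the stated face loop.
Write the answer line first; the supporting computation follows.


Answer: final direction angle = (5/12)*pi

enclosed vertex P3: corner angles sum to 2*pi, defect = 2*pi - 2*pi = 0
the final direction is the initial angle plus the enclosed defects, taken mod 2*pi in the induced orientation
final angle = (5/12)*pi + 0 = (5/12)*pi (mod 2*pi)


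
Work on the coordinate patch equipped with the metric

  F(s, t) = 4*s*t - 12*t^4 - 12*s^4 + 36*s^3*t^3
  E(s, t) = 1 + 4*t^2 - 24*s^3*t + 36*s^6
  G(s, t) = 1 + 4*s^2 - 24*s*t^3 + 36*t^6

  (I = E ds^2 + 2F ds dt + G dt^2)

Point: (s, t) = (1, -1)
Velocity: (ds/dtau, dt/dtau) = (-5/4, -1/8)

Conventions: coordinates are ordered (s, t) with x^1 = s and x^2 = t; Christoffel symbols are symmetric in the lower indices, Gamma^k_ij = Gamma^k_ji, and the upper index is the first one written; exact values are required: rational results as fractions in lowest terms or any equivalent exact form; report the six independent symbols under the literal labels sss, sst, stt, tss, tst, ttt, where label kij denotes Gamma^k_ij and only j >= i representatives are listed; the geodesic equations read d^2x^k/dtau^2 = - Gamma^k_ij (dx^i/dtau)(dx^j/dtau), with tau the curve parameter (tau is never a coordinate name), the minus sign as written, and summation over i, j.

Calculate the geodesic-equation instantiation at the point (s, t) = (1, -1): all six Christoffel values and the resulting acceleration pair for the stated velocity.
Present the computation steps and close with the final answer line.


E = 65, F = -64, G = 65 at the point
E_s = 288, E_t = -32, F_s = -160, F_t = 160, G_s = 32, G_t = -288
EG - F^2 = 129;  g^inv = (1/129) * [[65, 64], [64, 65]]
first-kind symbols [ij,l] = (1/2)(d_i g_jl + d_j g_il - d_l g_ij): [ss,s] = E_s/2 = 144, [ss,t] = F_s - E_t/2 = -144, [st,s] = E_t/2 = -16, [st,t] = G_s/2 = 16, [tt,s] = F_t - G_s/2 = 144, [tt,t] = G_t/2 = -144
Gamma^s_ij = (G*[ij,s] - F*[ij,t])/(EG - F^2), Gamma^t_ij = (E*[ij,t] - F*[ij,s])/(EG - F^2)
Gamma_sss = 48/43, Gamma_sst = -16/129, Gamma_stt = 48/43, Gamma_tss = -48/43, Gamma_tst = 16/129, Gamma_ttt = -48/43
d^2s/dtau^2 = -(Gamma_sss*(-5/4)^2 + 2*Gamma_sst*(-5/4)*(-1/8) + Gamma_stt*(-1/8)^2) = -889/516
d^2t/dtau^2 = -(Gamma_tss*(-5/4)^2 + 2*Gamma_tst*(-5/4)*(-1/8) + Gamma_ttt*(-1/8)^2) = 889/516

Answer: Gamma_sss = 48/43, Gamma_sst = -16/129, Gamma_stt = 48/43, Gamma_tss = -48/43, Gamma_tst = 16/129, Gamma_ttt = -48/43; accelerations (d^2s/dtau^2, d^2t/dtau^2) = (-889/516, 889/516)


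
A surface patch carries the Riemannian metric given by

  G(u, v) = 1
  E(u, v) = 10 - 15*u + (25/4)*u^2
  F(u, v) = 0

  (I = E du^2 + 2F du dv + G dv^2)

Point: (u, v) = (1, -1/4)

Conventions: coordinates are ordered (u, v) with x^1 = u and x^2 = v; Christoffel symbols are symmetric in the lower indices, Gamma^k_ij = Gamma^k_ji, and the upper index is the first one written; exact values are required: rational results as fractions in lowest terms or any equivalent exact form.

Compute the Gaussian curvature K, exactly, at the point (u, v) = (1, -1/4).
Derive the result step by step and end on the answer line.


E = 5/4, F = 0, G = 1, EG - F^2 = 5/4 at the point
E_u = -5/2, E_v = 0, F_u = 0, F_v = 0, G_u = 0, G_v = 0
E_vv = 0, F_uv = 0, G_uu = 0
Evaluate Brioschi's two determinant matrices M1, M2 and divide by (EG - F^2)^2.
M1 = [[-E_vv/2 + F_uv - G_uu/2, E_u/2, F_u - E_v/2], [F_v - G_u/2, E, F], [G_v/2, F, G]] = [[0, -5/4, 0], [0, 5/4, 0], [0, 0, 1]]; det M1 = 0
M2 = [[0, E_v/2, G_u/2], [E_v/2, E, F], [G_u/2, F, G]] = [[0, 0, 0], [0, 5/4, 0], [0, 0, 1]]; det M2 = 0
det M1 - det M2 = 0; K = 0 / (5/4)^2 = 0

Answer: K = 0


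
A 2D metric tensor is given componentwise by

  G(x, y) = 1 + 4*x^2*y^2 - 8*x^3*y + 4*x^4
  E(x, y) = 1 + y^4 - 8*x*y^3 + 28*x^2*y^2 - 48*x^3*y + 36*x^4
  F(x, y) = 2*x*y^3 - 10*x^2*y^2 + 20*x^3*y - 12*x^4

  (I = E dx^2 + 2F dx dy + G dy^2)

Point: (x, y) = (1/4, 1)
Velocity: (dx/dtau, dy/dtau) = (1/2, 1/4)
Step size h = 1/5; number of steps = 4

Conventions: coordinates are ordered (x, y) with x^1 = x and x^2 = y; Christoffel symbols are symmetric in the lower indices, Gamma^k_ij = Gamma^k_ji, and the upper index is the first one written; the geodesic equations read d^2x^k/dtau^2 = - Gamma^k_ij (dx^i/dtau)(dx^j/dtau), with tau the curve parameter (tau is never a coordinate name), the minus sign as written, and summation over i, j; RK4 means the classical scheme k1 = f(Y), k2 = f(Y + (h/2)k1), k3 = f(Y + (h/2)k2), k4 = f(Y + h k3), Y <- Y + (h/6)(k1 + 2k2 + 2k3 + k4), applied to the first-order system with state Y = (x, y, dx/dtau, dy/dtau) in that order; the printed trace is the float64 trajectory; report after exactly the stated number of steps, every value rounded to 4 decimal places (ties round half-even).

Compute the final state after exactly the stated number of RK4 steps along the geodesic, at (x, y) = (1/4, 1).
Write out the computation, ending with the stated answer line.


f(Y) = (dx/dtau, dy/dtau, -Gamma^x_ij Y'^i Y'^j, -Gamma^y_ij Y'^i Y'^j) with the Gammas evaluated at the stage position; h = 0.200000; intermediate values shown to 6 dp
step 0: x = 0.2500, y = 1.0000, dx/dtau = 0.5000, dy/dtau = 0.2500
step 1:
  k1: at (x, y) = (0.250000, 1.000000), (dx/dtau, dy/dtau) = (0.500000, 0.250000); Gamma_xxx = -0.292683, Gamma_xxy = 0.292683, Gamma_xyy = 0.146341, Gamma_yxx = -0.292683, Gamma_yxy = 0.292683, Gamma_yyy = 0.146341; k1 = (0.500000, 0.250000, -0.009146, -0.009146)
  k2: at (x, y) = (0.300000, 1.025000), (dx/dtau, dy/dtau) = (0.499085, 0.249085); Gamma_xxx = -0.136675, Gamma_xxy = 0.232348, Gamma_xyy = 0.164010, Gamma_yxx = -0.164863, Gamma_yxy = 0.280267, Gamma_yyy = 0.197836; k2 = (0.499085, 0.249085, -0.033900, -0.040892)
  k3: at (x, y) = (0.299909, 1.024909), (dx/dtau, dy/dtau) = (0.496610, 0.245911); Gamma_xxx = -0.136878, Gamma_xxy = 0.232402, Gamma_xyy = 0.163963, Gamma_yxx = -0.165071, Gamma_yxy = 0.280272, Gamma_yyy = 0.197736; k3 = (0.496610, 0.245911, -0.032921, -0.039702)
  k4: at (x, y) = (0.349322, 1.049182), (dx/dtau, dy/dtau) = (0.493416, 0.242060); Gamma_xxx = -0.001299, Gamma_xxy = 0.187263, Gamma_xyy = 0.186613, Gamma_yxx = -0.001732, Gamma_yxy = 0.249538, Gamma_yyy = 0.248672; k4 = (0.493416, 0.242060, -0.055350, -0.073757)
  Y <- Y + (h/6)(k1 + 2k2 + 2k3 + k4): x = 0.3495, y = 1.0494, dx/dtau = 0.4934, dy/dtau = 0.2419
step 2:
  k1: at (x, y) = (0.349494, 1.049402), (dx/dtau, dy/dtau) = (0.493395, 0.241864); Gamma_xxx = -0.000984, Gamma_xxy = 0.187223, Gamma_xyy = 0.186731, Gamma_yxx = -0.001312, Gamma_yxy = 0.249521, Gamma_yyy = 0.248865; k1 = (0.493395, 0.241864, -0.055368, -0.073792)
  k2: at (x, y) = (0.398833, 1.073588), (dx/dtau, dy/dtau) = (0.487859, 0.234484); Gamma_xxx = 0.134133, Gamma_xxy = 0.150556, Gamma_xyy = 0.217623, Gamma_yxx = 0.183109, Gamma_yxy = 0.205529, Gamma_yyy = 0.297084; k2 = (0.487859, 0.234484, -0.078336, -0.106939)
  k3: at (x, y) = (0.398279, 1.072850), (dx/dtau, dy/dtau) = (0.485562, 0.231170); Gamma_xxx = 0.133034, Gamma_xxy = 0.150654, Gamma_xyy = 0.217171, Gamma_yxx = 0.181620, Gamma_yxy = 0.205676, Gamma_yyy = 0.296486; k3 = (0.485562, 0.231170, -0.076792, -0.104838)
  k4: at (x, y) = (0.446606, 1.095636), (dx/dtau, dy/dtau) = (0.478037, 0.220896); Gamma_xxx = 0.280896, Gamma_xxy = 0.116429, Gamma_xyy = 0.256877, Gamma_yxx = 0.370187, Gamma_yxy = 0.153440, Gamma_yyy = 0.338533; k4 = (0.478037, 0.220896, -0.101314, -0.133519)
  Y <- Y + (h/6)(k1 + 2k2 + 2k3 + k4): x = 0.4468, y = 1.0959, dx/dtau = 0.4778, dy/dtau = 0.2208
step 3:
  k1: at (x, y) = (0.446769, 1.095871), (dx/dtau, dy/dtau) = (0.477831, 0.220835); Gamma_xxx = 0.281252, Gamma_xxy = 0.116403, Gamma_xyy = 0.257029, Gamma_yxx = 0.370618, Gamma_yxy = 0.153389, Gamma_yyy = 0.338698; k1 = (0.477831, 0.220835, -0.101317, -0.133510)
  k2: at (x, y) = (0.494552, 1.117954), (dx/dtau, dy/dtau) = (0.467699, 0.207484); Gamma_xxx = 0.452224, Gamma_xxy = 0.079667, Gamma_xyy = 0.305779, Gamma_yxx = 0.551333, Gamma_yxy = 0.097126, Gamma_yyy = 0.372793; k2 = (0.467699, 0.207484, -0.127546, -0.155499)
  k3: at (x, y) = (0.493539, 1.116619), (dx/dtau, dy/dtau) = (0.465076, 0.205285); Gamma_xxx = 0.449534, Gamma_xxy = 0.079991, Gamma_xyy = 0.304758, Gamma_yxx = 0.548627, Gamma_yxy = 0.097623, Gamma_yyy = 0.371936; k3 = (0.465076, 0.205285, -0.125349, -0.152981)
  k4: at (x, y) = (0.539785, 1.136928), (dx/dtau, dy/dtau) = (0.452761, 0.190239); Gamma_xxx = 0.642893, Gamma_xxy = 0.038219, Gamma_xyy = 0.359665, Gamma_yxx = 0.707216, Gamma_yxy = 0.042043, Gamma_yyy = 0.395650; k4 = (0.452761, 0.190239, -0.151389, -0.166535)
  Y <- Y + (h/6)(k1 + 2k2 + 2k3 + k4): x = 0.5400, y = 1.1371, dx/dtau = 0.4525, dy/dtau = 0.1903
step 4:
  k1: at (x, y) = (0.539974, 1.137091), (dx/dtau, dy/dtau) = (0.452548, 0.190268); Gamma_xxx = 0.643597, Gamma_xxy = 0.038085, Gamma_xyy = 0.359883, Gamma_yxx = 0.707743, Gamma_yxy = 0.041881, Gamma_yyy = 0.395752; k1 = (0.452548, 0.190268, -0.151395, -0.166485)
  k2: at (x, y) = (0.585229, 1.156118), (dx/dtau, dy/dtau) = (0.437408, 0.173620); Gamma_xxx = 0.857669, Gamma_xxy = -0.010256, Gamma_xyy = 0.418578, Gamma_yxx = 0.836402, Gamma_yxy = -0.010002, Gamma_yyy = 0.408199; k2 = (0.437408, 0.173620, -0.175154, -0.170811)
  k3: at (x, y) = (0.583715, 1.154453), (dx/dtau, dy/dtau) = (0.435032, 0.173187); Gamma_xxx = 0.852404, Gamma_xxy = -0.009269, Gamma_xyy = 0.416933, Gamma_yxx = 0.833248, Gamma_yxy = -0.009061, Gamma_yyy = 0.407563; k3 = (0.435032, 0.173187, -0.172429, -0.168554)
  k4: at (x, y) = (0.626981, 1.171728), (dx/dtau, dy/dtau) = (0.418062, 0.156557); Gamma_xxx = 1.073553, Gamma_xxy = -0.062239, Gamma_xyy = 0.474538, Gamma_yxx = 0.924795, Gamma_yxy = -0.053615, Gamma_yyy = 0.408783; k4 = (0.418062, 0.156557, -0.191115, -0.164633)
  Y <- Y + (h/6)(k1 + 2k2 + 2k3 + k4): x = 0.6272, y = 1.1718, dx/dtau = 0.4180, dy/dtau = 0.1566

Answer: x = 0.6272, y = 1.1718, dx/dtau = 0.4180, dy/dtau = 0.1566


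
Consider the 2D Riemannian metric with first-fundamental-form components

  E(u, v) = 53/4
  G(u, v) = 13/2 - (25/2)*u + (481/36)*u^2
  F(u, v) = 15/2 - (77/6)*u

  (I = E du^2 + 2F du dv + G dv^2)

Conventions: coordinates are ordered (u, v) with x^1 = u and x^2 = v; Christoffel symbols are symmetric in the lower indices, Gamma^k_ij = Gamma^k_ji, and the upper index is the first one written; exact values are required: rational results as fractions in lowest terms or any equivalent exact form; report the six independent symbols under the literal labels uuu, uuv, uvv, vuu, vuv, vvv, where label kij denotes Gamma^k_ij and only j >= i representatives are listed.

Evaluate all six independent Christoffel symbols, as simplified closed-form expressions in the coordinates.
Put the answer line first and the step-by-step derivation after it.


Answer: Gamma_uuu = (13860 - 23716*u)/(1777*u^2 + 3870*u + 4302), Gamma_uuv = (74074*u^2 - 77940*u + 20250)/(5331*u^2 + 11610*u + 12906), Gamma_uvv = (-231361*u^3 + 324675*u^2 - 213804*u + 52650)/(15993*u^2 + 34830*u + 38718), Gamma_vuu = -24486/(1777*u^2 + 3870*u + 4302), Gamma_vuv = (25493*u - 11925)/(1777*u^2 + 3870*u + 4302), Gamma_vvv = (-74074*u^2 + 77940*u - 20250)/(5331*u^2 + 11610*u + 12906)

E = 53/4; F = 15/2 - (77/6)*u; G = 13/2 - (25/2)*u + (481/36)*u^2
Gamma^k_ij = (1/2) g^{kl} (d_i g_jl + d_j g_il - d_l g_ij), with g^inv = (1/(EG-F^2)) [[G, -F], [-F, E]]
first partials: E_u = 0, E_v = 0, F_u = -77/6, F_v = 0, G_u = -25/2 + (481/18)*u, G_v = 0
D = EG - F^2 = 239/8 + (215/8)*u + (1777/144)*u^2
expanded: Gamma^u_uu = (G E_u - 2F F_u + F E_v)/(2D), Gamma^u_uv = (G E_v - F G_u)/(2D), Gamma^u_vv = (2G F_v - G G_u - F G_v)/(2D), Gamma^v_uu = (2E F_u - E E_v - F E_u)/(2D), Gamma^v_uv = (E G_u - F E_v)/(2D), Gamma^v_vv = (E G_v - 2F F_v + F G_u)/(2D); substitute and cancel common factors


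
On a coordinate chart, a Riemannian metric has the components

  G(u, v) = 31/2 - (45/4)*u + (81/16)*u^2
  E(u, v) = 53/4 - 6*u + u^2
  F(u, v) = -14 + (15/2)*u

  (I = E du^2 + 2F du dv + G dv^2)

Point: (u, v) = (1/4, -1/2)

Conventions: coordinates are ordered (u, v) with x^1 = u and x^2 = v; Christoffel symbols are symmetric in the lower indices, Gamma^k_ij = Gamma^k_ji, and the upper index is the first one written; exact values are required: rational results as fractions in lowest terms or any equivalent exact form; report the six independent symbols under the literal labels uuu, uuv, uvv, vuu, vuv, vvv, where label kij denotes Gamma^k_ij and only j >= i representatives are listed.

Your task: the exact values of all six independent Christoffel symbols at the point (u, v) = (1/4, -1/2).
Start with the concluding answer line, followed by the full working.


Answer: Gamma_uuu = 226004/27005, Gamma_uuv = -216504/27005, Gamma_uvv = 928791/108020, Gamma_vuu = 226304/27005, Gamma_vuv = -210924/27005, Gamma_vvv = 216504/27005

E = 189/16, F = -97/8, G = 3329/256 at the point
E_u = -11/2, E_v = 0, F_u = 15/2, F_v = 0, G_u = -279/32, G_v = 0
EG - F^2 = 27005/4096;  g^inv = (4096/27005) * [[3329/256, 97/8], [97/8, 189/16]]
first-kind symbols [ij,l] = (1/2)(d_i g_jl + d_j g_il - d_l g_ij): [uu,u] = E_u/2 = -11/4, [uu,v] = F_u - E_v/2 = 15/2, [uv,u] = E_v/2 = 0, [uv,v] = G_u/2 = -279/64, [vv,u] = F_v - G_u/2 = 279/64, [vv,v] = G_v/2 = 0
Gamma^u_ij = (G*[ij,u] - F*[ij,v])/(EG - F^2), Gamma^v_ij = (E*[ij,v] - F*[ij,u])/(EG - F^2)


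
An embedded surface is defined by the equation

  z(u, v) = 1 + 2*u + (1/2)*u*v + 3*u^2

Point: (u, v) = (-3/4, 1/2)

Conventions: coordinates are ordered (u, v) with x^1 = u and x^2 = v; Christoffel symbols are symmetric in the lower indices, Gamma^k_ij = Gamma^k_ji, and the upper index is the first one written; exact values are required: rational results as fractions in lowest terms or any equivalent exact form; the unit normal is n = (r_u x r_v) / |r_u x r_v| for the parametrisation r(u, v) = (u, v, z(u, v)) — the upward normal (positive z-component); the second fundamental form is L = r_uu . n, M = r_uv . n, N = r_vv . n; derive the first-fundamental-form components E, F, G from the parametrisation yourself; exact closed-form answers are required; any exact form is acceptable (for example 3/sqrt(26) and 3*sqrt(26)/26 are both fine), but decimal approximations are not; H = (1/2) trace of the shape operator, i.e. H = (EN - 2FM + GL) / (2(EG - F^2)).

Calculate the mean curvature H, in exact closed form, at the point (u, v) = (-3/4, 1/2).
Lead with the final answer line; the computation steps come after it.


Answer: H = 1536*sqrt(397)/157609

z_u = -9/4, z_v = -3/8, z_uu = 6, z_uv = 1/2, z_vv = 0
E = 97/16, F = 27/32, G = 73/64; answer radicand W^2 = 397/64
unnormalised second-form numerators: l = 6, m = 1/2, n = 0; L = l/sqrt(397/64), and similarly M = m/sqrt(W^2), N = n/sqrt(W^2)
H = (E*n - 2*F*m + G*l) / (2*(EG - F^2)*sqrt(W^2)); E*n - 2*F*m + G*l = 6, EG - F^2 = 397/64, so H = (192/397)/sqrt(397/64)


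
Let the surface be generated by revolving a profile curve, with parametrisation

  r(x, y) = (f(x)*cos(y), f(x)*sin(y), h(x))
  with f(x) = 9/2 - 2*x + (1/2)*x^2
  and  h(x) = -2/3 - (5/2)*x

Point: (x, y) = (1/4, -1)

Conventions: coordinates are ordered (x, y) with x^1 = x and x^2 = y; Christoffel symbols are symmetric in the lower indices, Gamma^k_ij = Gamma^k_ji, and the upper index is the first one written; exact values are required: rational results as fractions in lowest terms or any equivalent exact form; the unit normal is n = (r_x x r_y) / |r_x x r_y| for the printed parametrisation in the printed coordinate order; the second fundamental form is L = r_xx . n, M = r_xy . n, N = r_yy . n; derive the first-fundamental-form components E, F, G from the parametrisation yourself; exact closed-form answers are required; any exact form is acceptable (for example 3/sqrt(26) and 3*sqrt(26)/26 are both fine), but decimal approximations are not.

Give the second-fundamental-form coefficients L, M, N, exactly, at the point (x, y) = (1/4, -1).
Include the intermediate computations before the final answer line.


f = 129/32, f' = -7/4, f'' = 1, h' = -5/2, h'' = 0
E = 149/16, F = 0, G = 16641/1024; answer radicand W^2 = 149/16
unnormalised second-form numerators: l = 5/2, m = 0, n = -645/64; L = l/sqrt(149/16), and similarly M = m/sqrt(W^2), N = n/sqrt(W^2)

Answer: L = 10*sqrt(149)/149, M = 0, N = -645*sqrt(149)/2384


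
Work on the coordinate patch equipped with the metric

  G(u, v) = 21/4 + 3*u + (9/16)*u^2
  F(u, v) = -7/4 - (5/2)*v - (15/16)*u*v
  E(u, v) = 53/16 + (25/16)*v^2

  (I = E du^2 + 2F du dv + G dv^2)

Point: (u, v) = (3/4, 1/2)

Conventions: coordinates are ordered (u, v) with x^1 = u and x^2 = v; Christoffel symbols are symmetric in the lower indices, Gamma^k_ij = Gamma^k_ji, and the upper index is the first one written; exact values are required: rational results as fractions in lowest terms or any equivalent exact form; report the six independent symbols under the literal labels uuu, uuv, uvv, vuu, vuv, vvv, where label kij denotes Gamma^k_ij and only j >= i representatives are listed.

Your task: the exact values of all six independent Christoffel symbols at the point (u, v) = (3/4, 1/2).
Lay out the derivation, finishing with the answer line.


E = 237/64, F = -429/128, G = 2001/256 at the point
E_u = 0, E_v = 25/16, F_u = -15/32, F_v = -205/64, G_u = 123/32, G_v = 0
EG - F^2 = 72549/4096;  g^inv = (4096/72549) * [[2001/256, 429/128], [429/128, 237/64]]
first-kind symbols [ij,l] = (1/2)(d_i g_jl + d_j g_il - d_l g_ij): [uu,u] = E_u/2 = 0, [uu,v] = F_u - E_v/2 = -5/4, [uv,u] = E_v/2 = 25/32, [uv,v] = G_u/2 = 123/64, [vv,u] = F_v - G_u/2 = -41/8, [vv,v] = G_v/2 = 0
Gamma^u_ij = (G*[ij,u] - F*[ij,v])/(EG - F^2), Gamma^v_ij = (E*[ij,v] - F*[ij,u])/(EG - F^2)

Answer: Gamma_uuu = -5720/24183, Gamma_uuv = 17132/24183, Gamma_uvv = -54694/24183, Gamma_vuu = -6320/24183, Gamma_vuv = 13292/24183, Gamma_vvv = -23452/24183


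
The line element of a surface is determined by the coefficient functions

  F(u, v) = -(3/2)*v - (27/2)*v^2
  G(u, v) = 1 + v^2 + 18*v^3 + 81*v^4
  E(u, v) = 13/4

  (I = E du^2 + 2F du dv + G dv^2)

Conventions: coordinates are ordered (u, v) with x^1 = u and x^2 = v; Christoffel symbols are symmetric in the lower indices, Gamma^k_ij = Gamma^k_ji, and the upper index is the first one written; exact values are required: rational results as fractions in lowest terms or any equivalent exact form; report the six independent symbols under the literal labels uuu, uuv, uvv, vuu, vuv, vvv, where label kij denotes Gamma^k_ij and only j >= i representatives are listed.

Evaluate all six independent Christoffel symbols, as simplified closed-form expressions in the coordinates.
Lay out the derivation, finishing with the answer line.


E = 13/4; F = -(3/2)*v - (27/2)*v^2; G = 1 + v^2 + 18*v^3 + 81*v^4
Gamma^k_ij = (1/2) g^{kl} (d_i g_jl + d_j g_il - d_l g_ij), with g^inv = (1/(EG-F^2)) [[G, -F], [-F, E]]
first partials: E_u = 0, E_v = 0, F_u = 0, F_v = -3/2 - 27*v, G_u = 0, G_v = 2*v + 54*v^2 + 324*v^3
D = EG - F^2 = 13/4 + v^2 + 18*v^3 + 81*v^4
expanded: Gamma^u_uu = (G E_u - 2F F_u + F E_v)/(2D), Gamma^u_uv = (G E_v - F G_u)/(2D), Gamma^u_vv = (2G F_v - G G_u - F G_v)/(2D), Gamma^v_uu = (2E F_u - E E_v - F E_u)/(2D), Gamma^v_uv = (E G_u - F E_v)/(2D), Gamma^v_vv = (E G_v - 2F F_v + F G_u)/(2D); substitute and cancel common factors

Answer: Gamma_uuu = 0, Gamma_uuv = 0, Gamma_uvv = (-108*v - 6)/(324*v^4 + 72*v^3 + 4*v^2 + 13), Gamma_vuu = 0, Gamma_vuv = 0, Gamma_vvv = (648*v^3 + 108*v^2 + 4*v)/(324*v^4 + 72*v^3 + 4*v^2 + 13)


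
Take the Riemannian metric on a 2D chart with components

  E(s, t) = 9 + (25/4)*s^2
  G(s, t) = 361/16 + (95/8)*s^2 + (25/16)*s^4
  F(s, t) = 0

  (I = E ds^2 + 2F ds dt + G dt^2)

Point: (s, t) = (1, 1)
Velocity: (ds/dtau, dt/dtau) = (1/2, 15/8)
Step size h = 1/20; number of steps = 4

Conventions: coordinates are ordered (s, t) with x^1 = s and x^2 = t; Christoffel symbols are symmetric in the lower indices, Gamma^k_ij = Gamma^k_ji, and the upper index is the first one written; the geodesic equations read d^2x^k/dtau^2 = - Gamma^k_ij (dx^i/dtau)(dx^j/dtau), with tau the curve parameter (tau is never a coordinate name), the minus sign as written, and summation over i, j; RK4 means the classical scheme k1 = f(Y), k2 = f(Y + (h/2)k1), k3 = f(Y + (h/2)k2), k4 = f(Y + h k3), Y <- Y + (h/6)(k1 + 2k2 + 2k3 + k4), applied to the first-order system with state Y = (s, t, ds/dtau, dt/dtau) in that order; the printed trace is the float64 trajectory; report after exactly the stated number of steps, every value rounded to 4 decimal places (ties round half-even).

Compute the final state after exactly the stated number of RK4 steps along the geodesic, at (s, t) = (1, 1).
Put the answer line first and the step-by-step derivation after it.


Answer: s = 1.1615, t = 1.3532, ds/dtau = 1.0816, dt/dtau = 1.6294

f(Y) = (ds/dtau, dt/dtau, -Gamma^s_ij Y'^i Y'^j, -Gamma^t_ij Y'^i Y'^j) with the Gammas evaluated at the stage position; h = 0.050000; intermediate values shown to 6 dp
step 0: s = 1.0000, t = 1.0000, ds/dtau = 0.5000, dt/dtau = 1.8750
step 1:
  k1: at (s, t) = (1.000000, 1.000000), (ds/dtau, dt/dtau) = (0.500000, 1.875000); Gamma_sss = 0.409836, Gamma_sst = 0.000000, Gamma_stt = -0.983607, Gamma_tss = 0.000000, Gamma_tst = 0.416667, Gamma_ttt = 0.000000; k1 = (0.500000, 1.875000, 3.355533, -0.781250)
  k2: at (s, t) = (1.012500, 1.046875), (ds/dtau, dt/dtau) = (0.583888, 1.855469); Gamma_sss = 0.410724, Gamma_sst = 0.000000, Gamma_stt = -0.990905, Gamma_tss = 0.000000, Gamma_tst = 0.419676, Gamma_ttt = 0.000000; k2 = (0.583888, 1.855469, 3.271425, -0.909342)
  k3: at (s, t) = (1.014597, 1.046387), (ds/dtau, dt/dtau) = (0.581786, 1.852266); Gamma_sss = 0.410867, Gamma_sst = 0.000000, Gamma_stt = -0.992121, Gamma_tss = 0.000000, Gamma_tst = 0.420175, Gamma_ttt = 0.000000; k3 = (0.581786, 1.852266, 3.264792, -0.905579)
  k4: at (s, t) = (1.029089, 1.092613), (ds/dtau, dt/dtau) = (0.663240, 1.829721); Gamma_sss = 0.411796, Gamma_sst = 0.000000, Gamma_stt = -1.000464, Gamma_tss = 0.000000, Gamma_tst = 0.423579, Gamma_ttt = 0.000000; k4 = (0.663240, 1.829721, 3.168290, -1.028062)
  Y <- Y + (h/6)(k1 + 2k2 + 2k3 + k4): s = 1.0291, t = 1.0927, ds/dtau = 0.6633, dt/dtau = 1.8297
step 2:
  k1: at (s, t) = (1.029122, 1.092668), (ds/dtau, dt/dtau) = (0.663302, 1.829674); Gamma_sss = 0.411798, Gamma_sst = 0.000000, Gamma_stt = -1.000483, Gamma_tss = 0.000000, Gamma_tst = 0.423586, Gamma_ttt = 0.000000; k1 = (0.663302, 1.829674, 3.168143, -1.028150)
  k2: at (s, t) = (1.045704, 1.138410), (ds/dtau, dt/dtau) = (0.742506, 1.803970); Gamma_sss = 0.412751, Gamma_sst = 0.000000, Gamma_stt = -1.009899, Gamma_tss = 0.000000, Gamma_tst = 0.427385, Gamma_ttt = 0.000000; k2 = (0.742506, 1.803970, 3.058965, -1.144929)
  k3: at (s, t) = (1.047684, 1.137768), (ds/dtau, dt/dtau) = (0.739776, 1.801050); Gamma_sss = 0.412857, Gamma_sst = 0.000000, Gamma_stt = -1.011014, Gamma_tss = 0.000000, Gamma_tst = 0.427832, Gamma_ttt = 0.000000; k3 = (0.739776, 1.801050, 3.053565, -1.140065)
  k4: at (s, t) = (1.066110, 1.182721), (ds/dtau, dt/dtau) = (0.815980, 1.772670); Gamma_sss = 0.413768, Gamma_sst = 0.000000, Gamma_stt = -1.021301, Gamma_tss = 0.000000, Gamma_tst = 0.431922, Gamma_ttt = 0.000000; k4 = (0.815980, 1.772670, 2.933800, -1.249519)
  Y <- Y + (h/6)(k1 + 2k2 + 2k3 + k4): s = 1.0662, t = 1.1828, ds/dtau = 0.8160, dt/dtau = 1.7726
step 3:
  k1: at (s, t) = (1.066154, 1.182771), (ds/dtau, dt/dtau) = (0.816027, 1.772610); Gamma_sss = 0.413770, Gamma_sst = 0.000000, Gamma_stt = -1.021325, Gamma_tss = 0.000000, Gamma_tst = 0.431931, Gamma_ttt = 0.000000; k1 = (0.816027, 1.772610, 2.933623, -1.249575)
  k2: at (s, t) = (1.086554, 1.227087), (ds/dtau, dt/dtau) = (0.889368, 1.741371); Gamma_sss = 0.414620, Gamma_sst = 0.000000, Gamma_stt = -1.032529, Gamma_tss = 0.000000, Gamma_tst = 0.436315, Gamma_ttt = 0.000000; k2 = (0.889368, 1.741371, 2.803058, -1.351457)
  k3: at (s, t) = (1.088388, 1.226306), (ds/dtau, dt/dtau) = (0.886104, 1.738823); Gamma_sss = 0.414689, Gamma_sst = 0.000000, Gamma_stt = -1.033527, Gamma_tss = 0.000000, Gamma_tst = 0.436701, Gamma_ttt = 0.000000; k3 = (0.886104, 1.738823, 2.799271, -1.345719)
  k4: at (s, t) = (1.110459, 1.269713), (ds/dtau, dt/dtau) = (0.955991, 1.705324); Gamma_sss = 0.415417, Gamma_sst = 0.000000, Gamma_stt = -1.045421, Gamma_tss = 0.000000, Gamma_tst = 0.441261, Gamma_ttt = 0.000000; k4 = (0.955991, 1.705324, 2.660564, -1.438752)
  Y <- Y + (h/6)(k1 + 2k2 + 2k3 + k4): s = 1.1105, t = 1.2698, ds/dtau = 0.9560, dt/dtau = 1.7053
step 4:
  k1: at (s, t) = (1.110512, 1.269757), (ds/dtau, dt/dtau) = (0.956018, 1.705254); Gamma_sss = 0.415418, Gamma_sst = 0.000000, Gamma_stt = -1.045450, Gamma_tss = 0.000000, Gamma_tst = 0.441271, Gamma_ttt = 0.000000; k1 = (0.956018, 1.705254, 2.660375, -1.438768)
  k2: at (s, t) = (1.134412, 1.312389), (ds/dtau, dt/dtau) = (1.022527, 1.669285); Gamma_sss = 0.416009, Gamma_sst = 0.000000, Gamma_stt = -1.058097, Gamma_tss = 0.000000, Gamma_tst = 0.446014, Gamma_ttt = 0.000000; k2 = (1.022527, 1.669285, 2.513438, -1.522592)
  k3: at (s, t) = (1.136075, 1.311490), (ds/dtau, dt/dtau) = (1.018853, 1.667189); Gamma_sss = 0.416043, Gamma_sst = 0.000000, Gamma_stt = -1.058968, Gamma_tss = 0.000000, Gamma_tst = 0.446336, Gamma_ttt = 0.000000; k3 = (1.018853, 1.667189, 2.511545, -1.516313)
  k4: at (s, t) = (1.161454, 1.353117), (ds/dtau, dt/dtau) = (1.081595, 1.629439); Gamma_sss = 0.416445, Gamma_sst = 0.000000, Gamma_stt = -1.072132, Gamma_tss = 0.000000, Gamma_tst = 0.451140, Gamma_ttt = 0.000000; k4 = (1.081595, 1.629439, 2.359409, -1.590171)
  Y <- Y + (h/6)(k1 + 2k2 + 2k3 + k4): s = 1.1615, t = 1.3532, ds/dtau = 1.0816, dt/dtau = 1.6294
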